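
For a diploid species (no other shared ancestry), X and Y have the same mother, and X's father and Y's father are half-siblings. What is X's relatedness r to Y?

Independent pedigree routes through distinct common ancestors add.
X and Y are related in two ways: half-sibs through their shared mother (r = 1/4) and half first cousins through their fathers (r = 1/16).
r = 1/4 + 1/16 = 5/16 = 0.3125.

0.3125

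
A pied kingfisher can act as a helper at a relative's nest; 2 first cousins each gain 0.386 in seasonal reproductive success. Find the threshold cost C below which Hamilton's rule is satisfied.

0.0965

r to a first cousin = 1/8 (first cousins share one grandparent pair — two paths of length 4: r = 2·(1/2)^4 = 1/8).
Hamilton's rule: n·r·B > C, so the trait is favored while C < n·r·B = 2·0.125·0.386 = 0.0965.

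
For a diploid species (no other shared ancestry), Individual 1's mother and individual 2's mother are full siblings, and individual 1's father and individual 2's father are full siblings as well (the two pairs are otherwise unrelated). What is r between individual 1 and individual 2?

With two independent routes of shared ancestry, r is the sum of the two contributions.
Individual 1 and individual 2 are related in two ways: first cousins through their mothers (r = 1/8) and first cousins through their fathers (r = 1/8) — i.e. double first cousins.
r = 1/8 + 1/8 = 0.25.

0.25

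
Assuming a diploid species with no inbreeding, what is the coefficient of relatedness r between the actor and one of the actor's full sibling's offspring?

0.25

Each parent–offspring link contributes a factor of 1/2, and independent paths through distinct common ancestors add.
Full aunt/uncle↔niece/nephew: two paths of length 3 through the shared grandparent pair: r = 2·(1/2)^3 = 1/4.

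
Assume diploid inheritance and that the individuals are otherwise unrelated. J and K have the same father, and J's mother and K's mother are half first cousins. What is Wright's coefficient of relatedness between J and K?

0.265625

Wright's path rule: contributions from independent ancestry routes add.
J and K are related in two ways: half-sibs through their shared father (r = 1/4) and half second cousins through their mothers (r = 1/64).
r = 1/4 + 1/64 = 0.265625.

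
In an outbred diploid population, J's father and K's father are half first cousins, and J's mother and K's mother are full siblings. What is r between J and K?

Relatedness sums over independent paths through distinct common ancestors.
J and K are related in two ways: half second cousins through their fathers (r = 1/64) and first cousins through their mothers (r = 1/8).
r = 1/64 + 1/8 = 9/64 = 0.140625.

0.140625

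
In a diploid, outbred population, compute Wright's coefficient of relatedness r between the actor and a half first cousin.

Half first cousins share one grandparent — one path of length 4: r = (1/2)^4 = 1/16.

0.0625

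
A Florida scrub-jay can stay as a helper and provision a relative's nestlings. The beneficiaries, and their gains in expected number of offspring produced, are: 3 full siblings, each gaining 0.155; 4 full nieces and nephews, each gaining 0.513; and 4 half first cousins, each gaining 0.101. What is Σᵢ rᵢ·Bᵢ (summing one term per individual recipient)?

0.77075

r to a full sibling = 0.5 (full sibs share both parents — two paths of length 2: r = 2·(1/2)^2 = 1/2).
r to a full niece or nephew = 1/4 (full aunt/uncle↔niece/nephew: two paths of length 3 through the shared grandparent pair: r = 2·(1/2)^3 = 1/4).
r to a half first cousin = 0.0625 (half first cousins share one grandparent — one path of length 4: r = (1/2)^4 = 1/16).
Summing one r·B term per recipient: 3·0.5·0.155 + 4·0.25·0.513 + 4·0.0625·0.101 = 0.77075.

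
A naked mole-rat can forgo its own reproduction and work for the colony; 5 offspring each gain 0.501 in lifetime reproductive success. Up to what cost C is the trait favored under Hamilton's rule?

1.2525

r to an offspring = 0.5 (one parent–offspring link: r = (1/2)^1 = 1/2).
Hamilton's rule: n·r·B > C, so the trait is favored while C < n·r·B = 5·0.5·0.501 = 1.2525.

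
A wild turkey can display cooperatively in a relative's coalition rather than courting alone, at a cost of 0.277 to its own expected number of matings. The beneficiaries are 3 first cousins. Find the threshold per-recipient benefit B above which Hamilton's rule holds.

r to a first cousin = 0.125 (first cousins share one grandparent pair — two paths of length 4: r = 2·(1/2)^4 = 1/8).
Hamilton's rule with n recipients of equal r: n·r·B > C, so B > C/(n·r) = 0.277/(3·0.125) = 0.7387.

0.7387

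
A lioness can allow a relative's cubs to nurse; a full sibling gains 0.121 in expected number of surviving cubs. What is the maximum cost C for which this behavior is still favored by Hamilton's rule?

r to a full sibling = 0.5 (full sibs share both parents — two paths of length 2: r = 2·(1/2)^2 = 1/2).
Hamilton's rule: n·r·B > C, so the trait is favored while C < n·r·B = 1·0.5·0.121 = 0.0605.

0.0605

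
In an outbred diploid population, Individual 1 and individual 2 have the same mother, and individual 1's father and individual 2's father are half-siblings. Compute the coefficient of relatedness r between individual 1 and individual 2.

0.3125

Independent pedigree routes through distinct common ancestors add.
Individual 1 and individual 2 are related in two ways: half-sibs through their shared mother (r = 1/4) and half first cousins through their fathers (r = 1/16).
r = 1/4 + 1/16 = 0.3125.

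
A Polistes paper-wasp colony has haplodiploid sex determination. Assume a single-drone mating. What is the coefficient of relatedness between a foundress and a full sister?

0.75

Haplodiploid full sisters inherit their father's entire haploid genome identically (contributing 1/2) and on average half of their mother's contribution (1/2 · 1/2 = 1/4); r = 1/2 + 1/4 = 3/4.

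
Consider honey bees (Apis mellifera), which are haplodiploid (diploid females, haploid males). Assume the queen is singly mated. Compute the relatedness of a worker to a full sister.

0.75

Haplodiploid full sisters inherit their father's entire haploid genome identically (contributing 1/2) and on average half of their mother's contribution (1/2 · 1/2 = 1/4); r = 1/2 + 1/4 = 3/4.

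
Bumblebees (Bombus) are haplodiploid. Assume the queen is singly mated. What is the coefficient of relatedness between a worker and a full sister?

0.75

Haplodiploid full sisters inherit their father's entire haploid genome identically (contributing 1/2) and on average half of their mother's contribution (1/2 · 1/2 = 1/4); r = 1/2 + 1/4 = 3/4.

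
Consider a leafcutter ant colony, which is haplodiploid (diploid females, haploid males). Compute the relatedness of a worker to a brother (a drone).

0.25

Her haploid brother carries none of their father's genes and a random half of their mother's genome; that half matches the maternal half of her own genome with probability 1/2: r = 1/2 · 1/2 = 1/4.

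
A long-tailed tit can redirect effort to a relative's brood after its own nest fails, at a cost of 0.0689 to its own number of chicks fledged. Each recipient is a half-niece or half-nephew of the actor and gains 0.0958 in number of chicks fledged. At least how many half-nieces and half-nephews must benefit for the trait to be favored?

6

r to a half-niece or half-nephew = 0.125 (half-aunt/uncle↔niece/nephew: one path of length 3: r = (1/2)^3 = 1/8).
Hamilton's rule: n·r·B > C  ⇒  n > C/(r·B) = 0.0689/(0.125·0.0958) = 5.754.
The smallest integer exceeding 5.754 is 6.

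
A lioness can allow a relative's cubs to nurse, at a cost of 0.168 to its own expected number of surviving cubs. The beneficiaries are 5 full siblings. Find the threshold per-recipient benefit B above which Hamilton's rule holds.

0.0672

r to a full sibling = 0.5 (full sibs share both parents — two paths of length 2: r = 2·(1/2)^2 = 1/2).
Hamilton's rule with n recipients of equal r: n·r·B > C, so B > C/(n·r) = 0.168/(5·0.5) = 0.0672.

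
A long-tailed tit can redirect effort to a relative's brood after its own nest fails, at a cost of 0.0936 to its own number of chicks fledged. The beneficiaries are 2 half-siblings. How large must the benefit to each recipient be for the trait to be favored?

r to a half-sibling = 0.25 (half-sibs share one parent — one path of length 2: r = (1/2)^2 = 1/4).
Hamilton's rule with n recipients of equal r: n·r·B > C, so B > C/(n·r) = 0.0936/(2·0.25) = 0.1872.

0.1872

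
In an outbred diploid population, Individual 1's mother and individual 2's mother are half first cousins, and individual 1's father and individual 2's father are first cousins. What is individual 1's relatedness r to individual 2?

0.046875

With two independent routes of shared ancestry, r is the sum of the two contributions.
Individual 1 and individual 2 are related in two ways: half second cousins through their mothers (r = 1/64) and second cousins through their fathers (r = 1/32).
r = 1/64 + 1/32 = 0.046875.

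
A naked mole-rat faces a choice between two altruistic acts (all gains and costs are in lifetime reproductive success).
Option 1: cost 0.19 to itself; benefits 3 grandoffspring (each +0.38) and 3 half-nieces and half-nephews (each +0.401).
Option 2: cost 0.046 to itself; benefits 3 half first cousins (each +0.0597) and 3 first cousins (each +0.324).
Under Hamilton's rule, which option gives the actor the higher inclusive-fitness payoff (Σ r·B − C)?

Option 1: r to a grandoffspring = 0.25.
Option 1: r to a half-niece or half-nephew = 0.125.
Option 1: Σ r·B − C = (3·0.25·0.38 + 3·0.125·0.401) − 0.19 = 0.245375.
Option 2: r to a half first cousin = 0.0625.
Option 2: r to a first cousin = 0.125.
Option 2: Σ r·B − C = (3·0.0625·0.0597 + 3·0.125·0.324) − 0.046 = 0.08669375.
Option 1 has the higher net inclusive-fitness payoff.

Option 1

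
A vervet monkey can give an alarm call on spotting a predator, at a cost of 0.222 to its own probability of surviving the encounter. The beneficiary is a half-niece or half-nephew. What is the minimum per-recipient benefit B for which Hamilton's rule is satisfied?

1.776

r to a half-niece or half-nephew = 0.125 (half-aunt/uncle↔niece/nephew: one path of length 3: r = (1/2)^3 = 1/8).
Hamilton's rule with n recipients of equal r: n·r·B > C, so B > C/(n·r) = 0.222/(1·0.125) = 1.776.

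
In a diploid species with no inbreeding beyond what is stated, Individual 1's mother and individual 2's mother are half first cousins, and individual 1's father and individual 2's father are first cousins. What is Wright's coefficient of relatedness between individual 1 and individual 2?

Wright's path rule: contributions from independent ancestry routes add.
Individual 1 and individual 2 are related in two ways: half second cousins through their mothers (r = 1/64) and second cousins through their fathers (r = 1/32).
r = 1/64 + 1/32 = 3/64 = 0.046875.

0.046875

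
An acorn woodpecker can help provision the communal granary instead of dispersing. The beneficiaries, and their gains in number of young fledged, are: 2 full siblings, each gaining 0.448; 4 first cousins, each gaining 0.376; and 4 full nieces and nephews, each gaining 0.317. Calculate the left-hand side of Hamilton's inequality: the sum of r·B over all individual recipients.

0.953

r to a full sibling = 0.5 (full sibs share both parents — two paths of length 2: r = 2·(1/2)^2 = 1/2).
r to a first cousin = 1/8 (first cousins share one grandparent pair — two paths of length 4: r = 2·(1/2)^4 = 1/8).
r to a full niece or nephew = 0.25 (full aunt/uncle↔niece/nephew: two paths of length 3 through the shared grandparent pair: r = 2·(1/2)^3 = 1/4).
Summing one r·B term per recipient: 2·0.5·0.448 + 4·0.125·0.376 + 4·0.25·0.317 = 0.953.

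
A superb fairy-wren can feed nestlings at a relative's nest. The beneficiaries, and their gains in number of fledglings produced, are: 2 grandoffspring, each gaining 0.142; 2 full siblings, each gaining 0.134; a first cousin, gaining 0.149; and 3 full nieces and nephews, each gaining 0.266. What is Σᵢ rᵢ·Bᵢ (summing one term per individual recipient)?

r to a grandoffspring = 0.25 (two parent–offspring links: r = (1/2)^2 = 1/4).
r to a full sibling = 1/2 (full sibs share both parents — two paths of length 2: r = 2·(1/2)^2 = 1/2).
r to a first cousin = 1/8 (first cousins share one grandparent pair — two paths of length 4: r = 2·(1/2)^4 = 1/8).
r to a full niece or nephew = 1/4 (full aunt/uncle↔niece/nephew: two paths of length 3 through the shared grandparent pair: r = 2·(1/2)^3 = 1/4).
Summing one r·B term per recipient: 2·0.25·0.142 + 2·0.5·0.134 + 1·0.125·0.149 + 3·0.25·0.266 = 0.423125.

0.423125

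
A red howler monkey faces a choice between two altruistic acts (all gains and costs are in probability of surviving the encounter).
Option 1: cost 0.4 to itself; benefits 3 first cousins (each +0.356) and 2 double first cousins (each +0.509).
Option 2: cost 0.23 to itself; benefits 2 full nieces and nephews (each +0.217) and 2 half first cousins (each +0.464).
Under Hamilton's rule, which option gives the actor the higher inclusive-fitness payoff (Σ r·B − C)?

Option 1: r to a first cousin = 0.125.
Option 1: r to a double first cousin = 0.25.
Option 1: Σ r·B − C = (3·0.125·0.356 + 2·0.25·0.509) − 0.4 = -0.012.
Option 2: r to a full niece or nephew = 0.25.
Option 2: r to a half first cousin = 0.0625.
Option 2: Σ r·B − C = (2·0.25·0.217 + 2·0.0625·0.464) − 0.23 = -0.0635.
Option 1 has the higher net inclusive-fitness payoff.

Option 1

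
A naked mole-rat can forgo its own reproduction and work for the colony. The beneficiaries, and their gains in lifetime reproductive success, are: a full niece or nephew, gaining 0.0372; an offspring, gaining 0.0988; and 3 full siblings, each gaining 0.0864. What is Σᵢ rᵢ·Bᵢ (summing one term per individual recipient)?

r to a full niece or nephew = 1/4 (full aunt/uncle↔niece/nephew: two paths of length 3 through the shared grandparent pair: r = 2·(1/2)^3 = 1/4).
r to an offspring = 1/2 (one parent–offspring link: r = (1/2)^1 = 1/2).
r to a full sibling = 0.5 (full sibs share both parents — two paths of length 2: r = 2·(1/2)^2 = 1/2).
Summing one r·B term per recipient: 1·0.25·0.0372 + 1·0.5·0.0988 + 3·0.5·0.0864 = 0.1883.

0.1883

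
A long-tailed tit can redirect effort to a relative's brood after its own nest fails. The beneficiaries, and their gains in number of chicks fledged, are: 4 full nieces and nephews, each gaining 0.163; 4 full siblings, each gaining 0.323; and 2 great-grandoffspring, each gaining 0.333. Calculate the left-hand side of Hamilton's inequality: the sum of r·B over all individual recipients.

r to a full niece or nephew = 0.25 (full aunt/uncle↔niece/nephew: two paths of length 3 through the shared grandparent pair: r = 2·(1/2)^3 = 1/4).
r to a full sibling = 1/2 (full sibs share both parents — two paths of length 2: r = 2·(1/2)^2 = 1/2).
r to a great-grandoffspring = 0.125 (three parent–offspring links: r = (1/2)^3 = 1/8).
Summing one r·B term per recipient: 4·0.25·0.163 + 4·0.5·0.323 + 2·0.125·0.333 = 0.89225.

0.89225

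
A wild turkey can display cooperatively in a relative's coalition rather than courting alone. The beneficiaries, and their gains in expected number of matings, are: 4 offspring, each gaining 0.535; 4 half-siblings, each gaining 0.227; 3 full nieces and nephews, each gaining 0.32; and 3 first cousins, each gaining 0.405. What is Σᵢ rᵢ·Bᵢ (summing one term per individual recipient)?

r to an offspring = 0.5 (one parent–offspring link: r = (1/2)^1 = 1/2).
r to a half-sibling = 1/4 (half-sibs share one parent — one path of length 2: r = (1/2)^2 = 1/4).
r to a full niece or nephew = 0.25 (full aunt/uncle↔niece/nephew: two paths of length 3 through the shared grandparent pair: r = 2·(1/2)^3 = 1/4).
r to a first cousin = 0.125 (first cousins share one grandparent pair — two paths of length 4: r = 2·(1/2)^4 = 1/8).
Summing one r·B term per recipient: 4·0.5·0.535 + 4·0.25·0.227 + 3·0.25·0.32 + 3·0.125·0.405 = 1.688875.

1.688875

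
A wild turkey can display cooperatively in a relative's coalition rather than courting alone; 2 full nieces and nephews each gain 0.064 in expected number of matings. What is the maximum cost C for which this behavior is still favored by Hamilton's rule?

r to a full niece or nephew = 1/4 (full aunt/uncle↔niece/nephew: two paths of length 3 through the shared grandparent pair: r = 2·(1/2)^3 = 1/4).
Hamilton's rule: n·r·B > C, so the trait is favored while C < n·r·B = 2·0.25·0.064 = 0.032.

0.032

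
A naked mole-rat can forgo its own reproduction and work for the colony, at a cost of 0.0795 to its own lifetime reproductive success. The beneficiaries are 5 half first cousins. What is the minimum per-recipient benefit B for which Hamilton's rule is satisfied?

0.2544

r to a half first cousin = 1/16 (half first cousins share one grandparent — one path of length 4: r = (1/2)^4 = 1/16).
Hamilton's rule with n recipients of equal r: n·r·B > C, so B > C/(n·r) = 0.0795/(5·0.0625) = 0.2544.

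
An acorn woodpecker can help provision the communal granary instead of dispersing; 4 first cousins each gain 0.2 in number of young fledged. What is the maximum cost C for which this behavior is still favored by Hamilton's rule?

0.1

r to a first cousin = 0.125 (first cousins share one grandparent pair — two paths of length 4: r = 2·(1/2)^4 = 1/8).
Hamilton's rule: n·r·B > C, so the trait is favored while C < n·r·B = 4·0.125·0.2 = 0.1.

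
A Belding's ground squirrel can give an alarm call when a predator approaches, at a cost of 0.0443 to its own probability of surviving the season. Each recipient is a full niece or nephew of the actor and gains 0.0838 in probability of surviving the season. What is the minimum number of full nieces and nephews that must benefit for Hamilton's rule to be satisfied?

r to a full niece or nephew = 1/4 (full aunt/uncle↔niece/nephew: two paths of length 3 through the shared grandparent pair: r = 2·(1/2)^3 = 1/4).
Hamilton's rule: n·r·B > C  ⇒  n > C/(r·B) = 0.0443/(0.25·0.0838) = 2.115.
The smallest integer exceeding 2.115 is 3.

3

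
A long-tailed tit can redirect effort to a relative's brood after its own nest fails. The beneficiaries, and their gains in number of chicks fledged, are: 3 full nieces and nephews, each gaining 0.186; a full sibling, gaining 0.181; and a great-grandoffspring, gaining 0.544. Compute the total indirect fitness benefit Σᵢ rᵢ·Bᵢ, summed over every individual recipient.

0.298

r to a full niece or nephew = 1/4 (full aunt/uncle↔niece/nephew: two paths of length 3 through the shared grandparent pair: r = 2·(1/2)^3 = 1/4).
r to a full sibling = 0.5 (full sibs share both parents — two paths of length 2: r = 2·(1/2)^2 = 1/2).
r to a great-grandoffspring = 1/8 (three parent–offspring links: r = (1/2)^3 = 1/8).
Summing one r·B term per recipient: 3·0.25·0.186 + 1·0.5·0.181 + 1·0.125·0.544 = 0.298.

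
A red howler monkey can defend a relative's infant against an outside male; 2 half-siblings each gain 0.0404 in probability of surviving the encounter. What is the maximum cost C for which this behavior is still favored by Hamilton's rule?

0.0202

r to a half-sibling = 1/4 (half-sibs share one parent — one path of length 2: r = (1/2)^2 = 1/4).
Hamilton's rule: n·r·B > C, so the trait is favored while C < n·r·B = 2·0.25·0.0404 = 0.0202.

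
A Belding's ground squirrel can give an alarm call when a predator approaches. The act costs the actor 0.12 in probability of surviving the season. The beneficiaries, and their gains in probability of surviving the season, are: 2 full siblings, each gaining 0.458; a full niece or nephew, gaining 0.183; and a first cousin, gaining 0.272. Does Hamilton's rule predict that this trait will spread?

Yes

Hamilton's rule: the trait is favored when the sum of r·B over every recipient exceeds the actor's cost C.
r to a full sibling = 0.5 (full sibs share both parents — two paths of length 2: r = 2·(1/2)^2 = 1/2).
r to a full niece or nephew = 1/4 (full aunt/uncle↔niece/nephew: two paths of length 3 through the shared grandparent pair: r = 2·(1/2)^3 = 1/4).
r to a first cousin = 1/8 (first cousins share one grandparent pair — two paths of length 4: r = 2·(1/2)^4 = 1/8).
Summing one r·B term per recipient: 2·0.5·0.458 + 1·0.25·0.183 + 1·0.125·0.272 = 0.53775.
0.53775 > 0.12: the indirect benefit exceeds the cost.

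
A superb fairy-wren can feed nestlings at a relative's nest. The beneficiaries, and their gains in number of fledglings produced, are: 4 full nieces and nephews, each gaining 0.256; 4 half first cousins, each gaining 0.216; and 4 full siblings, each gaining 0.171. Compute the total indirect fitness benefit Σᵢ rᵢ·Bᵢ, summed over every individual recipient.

r to a full niece or nephew = 0.25 (full aunt/uncle↔niece/nephew: two paths of length 3 through the shared grandparent pair: r = 2·(1/2)^3 = 1/4).
r to a half first cousin = 1/16 (half first cousins share one grandparent — one path of length 4: r = (1/2)^4 = 1/16).
r to a full sibling = 1/2 (full sibs share both parents — two paths of length 2: r = 2·(1/2)^2 = 1/2).
Summing one r·B term per recipient: 4·0.25·0.256 + 4·0.0625·0.216 + 4·0.5·0.171 = 0.652.

0.652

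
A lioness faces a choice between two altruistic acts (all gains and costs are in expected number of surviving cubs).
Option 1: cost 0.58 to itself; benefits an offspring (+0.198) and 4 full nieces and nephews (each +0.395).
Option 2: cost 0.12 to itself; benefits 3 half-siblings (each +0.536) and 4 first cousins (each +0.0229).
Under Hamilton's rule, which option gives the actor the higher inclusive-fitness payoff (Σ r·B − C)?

Option 1: r to an offspring = 0.5.
Option 1: r to a full niece or nephew = 0.25.
Option 1: Σ r·B − C = (1·0.5·0.198 + 4·0.25·0.395) − 0.58 = -0.086.
Option 2: r to a half-sibling = 0.25.
Option 2: r to a first cousin = 0.125.
Option 2: Σ r·B − C = (3·0.25·0.536 + 4·0.125·0.0229) − 0.12 = 0.29345.
Option 2 has the higher net inclusive-fitness payoff.

Option 2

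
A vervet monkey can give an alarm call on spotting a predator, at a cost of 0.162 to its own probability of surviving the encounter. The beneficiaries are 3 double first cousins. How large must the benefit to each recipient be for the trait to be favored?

r to a double first cousin = 0.25 (double first cousins share both grandparent pairs — four paths of length 4: r = 4·(1/2)^4 = 1/4).
Hamilton's rule with n recipients of equal r: n·r·B > C, so B > C/(n·r) = 0.162/(3·0.25) = 0.216.

0.216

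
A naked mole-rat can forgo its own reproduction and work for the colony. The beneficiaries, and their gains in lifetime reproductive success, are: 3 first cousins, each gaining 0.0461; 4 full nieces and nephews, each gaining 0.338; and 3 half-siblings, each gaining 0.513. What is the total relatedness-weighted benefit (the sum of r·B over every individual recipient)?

r to a first cousin = 1/8 (first cousins share one grandparent pair — two paths of length 4: r = 2·(1/2)^4 = 1/8).
r to a full niece or nephew = 1/4 (full aunt/uncle↔niece/nephew: two paths of length 3 through the shared grandparent pair: r = 2·(1/2)^3 = 1/4).
r to a half-sibling = 0.25 (half-sibs share one parent — one path of length 2: r = (1/2)^2 = 1/4).
Summing one r·B term per recipient: 3·0.125·0.0461 + 4·0.25·0.338 + 3·0.25·0.513 = 0.7400375.

0.7400375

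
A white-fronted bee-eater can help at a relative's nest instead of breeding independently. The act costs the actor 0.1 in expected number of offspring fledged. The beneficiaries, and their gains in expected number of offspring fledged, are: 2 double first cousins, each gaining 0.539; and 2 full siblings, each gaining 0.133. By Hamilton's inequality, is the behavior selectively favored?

Hamilton's rule: the trait is favored when the sum of r·B over every recipient exceeds the actor's cost C.
r to a double first cousin = 0.25 (double first cousins share both grandparent pairs — four paths of length 4: r = 4·(1/2)^4 = 1/4).
r to a full sibling = 0.5 (full sibs share both parents — two paths of length 2: r = 2·(1/2)^2 = 1/2).
Summing one r·B term per recipient: 2·0.25·0.539 + 2·0.5·0.133 = 0.4025.
0.4025 > 0.1: the indirect benefit exceeds the cost.

Yes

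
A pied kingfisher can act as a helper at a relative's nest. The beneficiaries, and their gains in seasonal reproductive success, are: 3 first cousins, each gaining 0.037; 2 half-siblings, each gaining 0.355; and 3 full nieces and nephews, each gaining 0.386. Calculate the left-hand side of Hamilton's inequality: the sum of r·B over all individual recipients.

r to a first cousin = 1/8 (first cousins share one grandparent pair — two paths of length 4: r = 2·(1/2)^4 = 1/8).
r to a half-sibling = 1/4 (half-sibs share one parent — one path of length 2: r = (1/2)^2 = 1/4).
r to a full niece or nephew = 0.25 (full aunt/uncle↔niece/nephew: two paths of length 3 through the shared grandparent pair: r = 2·(1/2)^3 = 1/4).
Summing one r·B term per recipient: 3·0.125·0.037 + 2·0.25·0.355 + 3·0.25·0.386 = 0.480875.

0.480875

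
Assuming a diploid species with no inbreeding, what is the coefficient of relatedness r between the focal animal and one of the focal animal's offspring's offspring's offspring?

0.125

Each parent–offspring link contributes a factor of 1/2, and independent paths through distinct common ancestors add.
Three parent–offspring links: r = (1/2)^3 = 1/8.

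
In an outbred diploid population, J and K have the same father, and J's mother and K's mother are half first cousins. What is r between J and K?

With two independent routes of shared ancestry, r is the sum of the two contributions.
J and K are related in two ways: half-sibs through their shared father (r = 1/4) and half second cousins through their mothers (r = 1/64).
r = 1/4 + 1/64 = 17/64 = 0.265625.

0.265625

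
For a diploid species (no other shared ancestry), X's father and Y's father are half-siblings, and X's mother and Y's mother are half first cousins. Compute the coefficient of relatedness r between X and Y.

0.078125

Wright's path rule: contributions from independent ancestry routes add.
X and Y are related in two ways: half first cousins through their fathers (r = 1/16) and half second cousins through their mothers (r = 1/64).
r = 1/16 + 1/64 = 0.078125.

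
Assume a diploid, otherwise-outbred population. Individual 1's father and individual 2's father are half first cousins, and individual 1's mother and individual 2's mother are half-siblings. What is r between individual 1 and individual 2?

0.078125

Independent pedigree routes through distinct common ancestors add.
Individual 1 and individual 2 are related in two ways: half second cousins through their fathers (r = 1/64) and half first cousins through their mothers (r = 1/16).
r = 1/64 + 1/16 = 5/64 = 0.078125.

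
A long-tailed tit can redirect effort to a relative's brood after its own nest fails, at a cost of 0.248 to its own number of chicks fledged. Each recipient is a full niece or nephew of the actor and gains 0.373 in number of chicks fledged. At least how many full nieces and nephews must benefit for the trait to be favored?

3

r to a full niece or nephew = 1/4 (full aunt/uncle↔niece/nephew: two paths of length 3 through the shared grandparent pair: r = 2·(1/2)^3 = 1/4).
Hamilton's rule: n·r·B > C  ⇒  n > C/(r·B) = 0.248/(0.25·0.373) = 2.66.
The smallest integer exceeding 2.66 is 3.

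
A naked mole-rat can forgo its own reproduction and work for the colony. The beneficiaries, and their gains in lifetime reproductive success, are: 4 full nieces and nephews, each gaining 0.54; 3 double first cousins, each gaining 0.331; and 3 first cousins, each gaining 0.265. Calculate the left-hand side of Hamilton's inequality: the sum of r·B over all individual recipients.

r to a full niece or nephew = 0.25 (full aunt/uncle↔niece/nephew: two paths of length 3 through the shared grandparent pair: r = 2·(1/2)^3 = 1/4).
r to a double first cousin = 0.25 (double first cousins share both grandparent pairs — four paths of length 4: r = 4·(1/2)^4 = 1/4).
r to a first cousin = 0.125 (first cousins share one grandparent pair — two paths of length 4: r = 2·(1/2)^4 = 1/8).
Summing one r·B term per recipient: 4·0.25·0.54 + 3·0.25·0.331 + 3·0.125·0.265 = 0.887625.

0.887625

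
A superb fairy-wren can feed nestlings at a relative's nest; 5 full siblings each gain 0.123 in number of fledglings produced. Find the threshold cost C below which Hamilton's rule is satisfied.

r to a full sibling = 0.5 (full sibs share both parents — two paths of length 2: r = 2·(1/2)^2 = 1/2).
Hamilton's rule: n·r·B > C, so the trait is favored while C < n·r·B = 5·0.5·0.123 = 0.3075.

0.3075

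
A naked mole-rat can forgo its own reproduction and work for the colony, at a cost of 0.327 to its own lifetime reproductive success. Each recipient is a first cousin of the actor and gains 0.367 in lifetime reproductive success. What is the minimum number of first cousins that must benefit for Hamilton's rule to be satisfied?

8

r to a first cousin = 0.125 (first cousins share one grandparent pair — two paths of length 4: r = 2·(1/2)^4 = 1/8).
Hamilton's rule: n·r·B > C  ⇒  n > C/(r·B) = 0.327/(0.125·0.367) = 7.128.
The smallest integer exceeding 7.128 is 8.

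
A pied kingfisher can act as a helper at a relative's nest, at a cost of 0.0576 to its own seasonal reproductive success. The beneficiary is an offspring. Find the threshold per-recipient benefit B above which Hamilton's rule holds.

r to an offspring = 0.5 (one parent–offspring link: r = (1/2)^1 = 1/2).
Hamilton's rule with n recipients of equal r: n·r·B > C, so B > C/(n·r) = 0.0576/(1·0.5) = 0.1152.

0.1152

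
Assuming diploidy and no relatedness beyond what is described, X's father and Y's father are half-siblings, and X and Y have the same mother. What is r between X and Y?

Wright's path rule: contributions from independent ancestry routes add.
X and Y are related in two ways: half first cousins through their fathers (r = 1/16) and half-sibs through their shared mother (r = 1/4).
r = 1/16 + 1/4 = 0.3125.

0.3125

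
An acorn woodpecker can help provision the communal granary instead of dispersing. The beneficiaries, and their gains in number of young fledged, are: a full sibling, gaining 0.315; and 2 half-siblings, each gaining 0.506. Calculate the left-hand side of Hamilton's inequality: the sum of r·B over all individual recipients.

0.4105

r to a full sibling = 1/2 (full sibs share both parents — two paths of length 2: r = 2·(1/2)^2 = 1/2).
r to a half-sibling = 1/4 (half-sibs share one parent — one path of length 2: r = (1/2)^2 = 1/4).
Summing one r·B term per recipient: 1·0.5·0.315 + 2·0.25·0.506 = 0.4105.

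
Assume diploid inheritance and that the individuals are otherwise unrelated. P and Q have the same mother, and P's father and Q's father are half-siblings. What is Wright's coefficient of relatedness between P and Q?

Relatedness sums over independent paths through distinct common ancestors.
P and Q are related in two ways: half-sibs through their shared mother (r = 1/4) and half first cousins through their fathers (r = 1/16).
r = 1/4 + 1/16 = 0.3125.

0.3125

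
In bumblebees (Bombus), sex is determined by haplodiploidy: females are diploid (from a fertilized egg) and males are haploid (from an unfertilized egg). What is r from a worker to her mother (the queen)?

0.5

One meiotic link between diploid queen and diploid daughter: r = 1/2.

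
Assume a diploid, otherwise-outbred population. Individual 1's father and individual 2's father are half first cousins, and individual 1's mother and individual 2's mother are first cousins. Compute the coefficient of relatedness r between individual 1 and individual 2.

0.046875

Independent pedigree routes through distinct common ancestors add.
Individual 1 and individual 2 are related in two ways: half second cousins through their fathers (r = 1/64) and second cousins through their mothers (r = 1/32).
r = 1/64 + 1/32 = 0.046875.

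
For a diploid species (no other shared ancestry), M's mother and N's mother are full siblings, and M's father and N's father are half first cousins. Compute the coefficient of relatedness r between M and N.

With two independent routes of shared ancestry, r is the sum of the two contributions.
M and N are related in two ways: first cousins through their mothers (r = 1/8) and half second cousins through their fathers (r = 1/64).
r = 1/8 + 1/64 = 9/64 = 0.140625.

0.140625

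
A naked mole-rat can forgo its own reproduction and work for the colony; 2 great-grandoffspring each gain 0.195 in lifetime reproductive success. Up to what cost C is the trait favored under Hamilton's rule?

r to a great-grandoffspring = 1/8 (three parent–offspring links: r = (1/2)^3 = 1/8).
Hamilton's rule: n·r·B > C, so the trait is favored while C < n·r·B = 2·0.125·0.195 = 0.04875.

0.04875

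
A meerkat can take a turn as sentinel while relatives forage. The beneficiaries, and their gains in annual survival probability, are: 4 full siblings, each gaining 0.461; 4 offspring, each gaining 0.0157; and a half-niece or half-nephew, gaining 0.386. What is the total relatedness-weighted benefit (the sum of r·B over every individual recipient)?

1.00165

r to a full sibling = 1/2 (full sibs share both parents — two paths of length 2: r = 2·(1/2)^2 = 1/2).
r to an offspring = 0.5 (one parent–offspring link: r = (1/2)^1 = 1/2).
r to a half-niece or half-nephew = 1/8 (half-aunt/uncle↔niece/nephew: one path of length 3: r = (1/2)^3 = 1/8).
Summing one r·B term per recipient: 4·0.5·0.461 + 4·0.5·0.0157 + 1·0.125·0.386 = 1.00165.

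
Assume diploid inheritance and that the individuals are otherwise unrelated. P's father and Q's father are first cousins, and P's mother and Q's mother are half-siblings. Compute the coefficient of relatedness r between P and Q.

0.09375

With two independent routes of shared ancestry, r is the sum of the two contributions.
P and Q are related in two ways: second cousins through their fathers (r = 1/32) and half first cousins through their mothers (r = 1/16).
r = 1/32 + 1/16 = 3/32 = 0.09375.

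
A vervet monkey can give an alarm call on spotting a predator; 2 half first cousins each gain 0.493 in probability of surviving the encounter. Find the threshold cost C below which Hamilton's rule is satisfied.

r to a half first cousin = 0.0625 (half first cousins share one grandparent — one path of length 4: r = (1/2)^4 = 1/16).
Hamilton's rule: n·r·B > C, so the trait is favored while C < n·r·B = 2·0.0625·0.493 = 0.061625.

0.061625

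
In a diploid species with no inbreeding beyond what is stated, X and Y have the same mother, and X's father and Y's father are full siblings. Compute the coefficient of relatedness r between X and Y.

0.375

Relatedness sums over independent paths through distinct common ancestors.
X and Y are related in two ways: half-sibs through their shared mother (r = 1/4) and first cousins through their fathers (r = 1/8).
r = 1/4 + 1/8 = 3/8 = 0.375.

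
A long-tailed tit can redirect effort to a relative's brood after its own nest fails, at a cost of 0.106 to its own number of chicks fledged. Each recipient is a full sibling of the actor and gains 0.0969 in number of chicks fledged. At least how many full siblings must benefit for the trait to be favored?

3

r to a full sibling = 1/2 (full sibs share both parents — two paths of length 2: r = 2·(1/2)^2 = 1/2).
Hamilton's rule: n·r·B > C  ⇒  n > C/(r·B) = 0.106/(0.5·0.0969) = 2.188.
The smallest integer exceeding 2.188 is 3.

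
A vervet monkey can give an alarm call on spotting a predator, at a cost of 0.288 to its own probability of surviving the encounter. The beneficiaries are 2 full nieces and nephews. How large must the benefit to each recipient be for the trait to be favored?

r to a full niece or nephew = 0.25 (full aunt/uncle↔niece/nephew: two paths of length 3 through the shared grandparent pair: r = 2·(1/2)^3 = 1/4).
Hamilton's rule with n recipients of equal r: n·r·B > C, so B > C/(n·r) = 0.288/(2·0.25) = 0.576.

0.576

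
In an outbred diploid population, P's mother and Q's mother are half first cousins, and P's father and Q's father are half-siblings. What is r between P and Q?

0.078125

Wright's path rule: contributions from independent ancestry routes add.
P and Q are related in two ways: half second cousins through their mothers (r = 1/64) and half first cousins through their fathers (r = 1/16).
r = 1/64 + 1/16 = 0.078125.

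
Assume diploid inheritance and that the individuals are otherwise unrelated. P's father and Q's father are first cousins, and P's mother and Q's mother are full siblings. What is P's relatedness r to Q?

0.15625

With two independent routes of shared ancestry, r is the sum of the two contributions.
P and Q are related in two ways: second cousins through their fathers (r = 1/32) and first cousins through their mothers (r = 1/8).
r = 1/32 + 1/8 = 5/32 = 0.15625.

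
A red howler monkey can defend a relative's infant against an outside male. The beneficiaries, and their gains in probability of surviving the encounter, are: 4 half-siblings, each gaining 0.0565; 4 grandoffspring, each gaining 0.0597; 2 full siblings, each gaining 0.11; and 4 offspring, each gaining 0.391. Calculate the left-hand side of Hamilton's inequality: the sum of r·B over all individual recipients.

r to a half-sibling = 0.25 (half-sibs share one parent — one path of length 2: r = (1/2)^2 = 1/4).
r to a grandoffspring = 0.25 (two parent–offspring links: r = (1/2)^2 = 1/4).
r to a full sibling = 0.5 (full sibs share both parents — two paths of length 2: r = 2·(1/2)^2 = 1/2).
r to an offspring = 0.5 (one parent–offspring link: r = (1/2)^1 = 1/2).
Summing one r·B term per recipient: 4·0.25·0.0565 + 4·0.25·0.0597 + 2·0.5·0.11 + 4·0.5·0.391 = 1.0082.

1.0082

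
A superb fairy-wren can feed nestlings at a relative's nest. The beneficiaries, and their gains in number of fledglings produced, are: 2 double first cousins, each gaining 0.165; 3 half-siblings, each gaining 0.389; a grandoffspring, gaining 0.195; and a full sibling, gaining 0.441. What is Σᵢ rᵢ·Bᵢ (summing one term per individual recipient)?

0.6435

r to a double first cousin = 1/4 (double first cousins share both grandparent pairs — four paths of length 4: r = 4·(1/2)^4 = 1/4).
r to a half-sibling = 1/4 (half-sibs share one parent — one path of length 2: r = (1/2)^2 = 1/4).
r to a grandoffspring = 0.25 (two parent–offspring links: r = (1/2)^2 = 1/4).
r to a full sibling = 0.5 (full sibs share both parents — two paths of length 2: r = 2·(1/2)^2 = 1/2).
Summing one r·B term per recipient: 2·0.25·0.165 + 3·0.25·0.389 + 1·0.25·0.195 + 1·0.5·0.441 = 0.6435.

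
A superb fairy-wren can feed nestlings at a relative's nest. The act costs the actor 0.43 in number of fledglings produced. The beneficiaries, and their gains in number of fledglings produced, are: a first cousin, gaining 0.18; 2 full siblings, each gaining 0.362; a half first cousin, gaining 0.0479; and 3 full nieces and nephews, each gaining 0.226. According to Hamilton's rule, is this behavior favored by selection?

Yes

Hamilton's rule: the trait is favored when the sum of r·B over every recipient exceeds the actor's cost C.
r to a first cousin = 0.125 (first cousins share one grandparent pair — two paths of length 4: r = 2·(1/2)^4 = 1/8).
r to a full sibling = 0.5 (full sibs share both parents — two paths of length 2: r = 2·(1/2)^2 = 1/2).
r to a half first cousin = 1/16 (half first cousins share one grandparent — one path of length 4: r = (1/2)^4 = 1/16).
r to a full niece or nephew = 0.25 (full aunt/uncle↔niece/nephew: two paths of length 3 through the shared grandparent pair: r = 2·(1/2)^3 = 1/4).
Summing one r·B term per recipient: 1·0.125·0.18 + 2·0.5·0.362 + 1·0.0625·0.0479 + 3·0.25·0.226 = 0.55699375.
0.55699375 > 0.43: the indirect benefit exceeds the cost.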